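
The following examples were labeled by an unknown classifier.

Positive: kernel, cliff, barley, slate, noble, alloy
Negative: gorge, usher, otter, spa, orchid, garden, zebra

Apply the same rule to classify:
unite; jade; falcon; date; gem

Rule: contains 'l'. This holds for each 'Positive' example and fails for each 'Negative' one.

Negative, Negative, Positive, Negative, Negative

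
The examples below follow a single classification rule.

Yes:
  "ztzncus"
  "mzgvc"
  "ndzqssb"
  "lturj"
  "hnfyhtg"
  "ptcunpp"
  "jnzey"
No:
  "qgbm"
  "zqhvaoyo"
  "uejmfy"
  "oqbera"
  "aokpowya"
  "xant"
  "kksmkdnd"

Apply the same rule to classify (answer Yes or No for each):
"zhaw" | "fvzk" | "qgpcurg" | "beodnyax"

No, No, Yes, No

Rule: odd length. This holds for each 'Yes' example and fails for each 'No' one.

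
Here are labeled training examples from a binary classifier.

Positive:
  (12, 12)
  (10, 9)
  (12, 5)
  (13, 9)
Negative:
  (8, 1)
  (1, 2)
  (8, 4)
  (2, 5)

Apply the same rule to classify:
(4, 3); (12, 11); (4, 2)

Negative, Positive, Negative

One predicate separates the groups cleanly: sum ≥ 17.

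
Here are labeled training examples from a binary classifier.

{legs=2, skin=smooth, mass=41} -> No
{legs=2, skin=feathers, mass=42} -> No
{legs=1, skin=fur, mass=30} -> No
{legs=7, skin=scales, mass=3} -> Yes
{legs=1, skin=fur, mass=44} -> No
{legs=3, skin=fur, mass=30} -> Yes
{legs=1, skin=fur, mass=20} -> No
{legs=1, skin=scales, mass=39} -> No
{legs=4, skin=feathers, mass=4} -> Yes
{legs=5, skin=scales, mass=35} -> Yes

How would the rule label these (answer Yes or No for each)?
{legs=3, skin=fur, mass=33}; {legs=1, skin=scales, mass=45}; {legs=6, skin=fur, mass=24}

Yes, No, Yes

The distinguishing property — legs ≥ 3 — holds for all the 'Yes' cases and none of the 'No' cases.
{legs=3, skin=fur, mass=33}: legs = 3 — has this property, so Yes.
{legs=1, skin=scales, mass=45}: legs = 1 — doesn't qualify, so No.
{legs=6, skin=fur, mass=24}: legs = 6 — has this property, so Yes.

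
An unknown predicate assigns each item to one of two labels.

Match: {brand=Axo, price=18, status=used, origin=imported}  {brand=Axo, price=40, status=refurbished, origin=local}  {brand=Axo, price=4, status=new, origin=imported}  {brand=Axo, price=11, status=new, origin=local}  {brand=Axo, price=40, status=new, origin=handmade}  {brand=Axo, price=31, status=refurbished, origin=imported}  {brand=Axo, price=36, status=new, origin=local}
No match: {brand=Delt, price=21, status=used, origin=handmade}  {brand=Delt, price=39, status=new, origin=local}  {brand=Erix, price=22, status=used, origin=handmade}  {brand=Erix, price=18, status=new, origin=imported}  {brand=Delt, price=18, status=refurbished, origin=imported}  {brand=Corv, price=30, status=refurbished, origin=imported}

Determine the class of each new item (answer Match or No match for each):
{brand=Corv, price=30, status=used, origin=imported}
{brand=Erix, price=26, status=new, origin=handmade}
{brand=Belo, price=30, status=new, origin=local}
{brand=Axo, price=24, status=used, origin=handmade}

The common property of the 'Match' items is: brand is Axo. No 'No match' item has it.
{brand=Corv, price=30, status=used, origin=imported}: brand is Corv — doesn't match, so No match.
{brand=Erix, price=26, status=new, origin=handmade}: brand is Erix — doesn't match, so No match.
{brand=Belo, price=30, status=new, origin=local}: brand is Belo — doesn't match, so No match.
{brand=Axo, price=24, status=used, origin=handmade}: brand is Axo — checks out, so Match.

No match, No match, No match, Match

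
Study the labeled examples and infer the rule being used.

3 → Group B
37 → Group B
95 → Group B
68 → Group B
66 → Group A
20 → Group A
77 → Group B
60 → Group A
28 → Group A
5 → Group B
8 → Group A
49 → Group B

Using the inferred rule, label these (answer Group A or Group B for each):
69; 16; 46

Group B, Group A, Group A

The common property of the 'Group A' items is: even AND at most 66. No 'Group B' item has it.
69 → 69 is odd, 69 > 66 → Group B.
16 → 16 is even, 16 ≤ 66 → Group A.
46 → 46 is even, 46 ≤ 66 → Group A.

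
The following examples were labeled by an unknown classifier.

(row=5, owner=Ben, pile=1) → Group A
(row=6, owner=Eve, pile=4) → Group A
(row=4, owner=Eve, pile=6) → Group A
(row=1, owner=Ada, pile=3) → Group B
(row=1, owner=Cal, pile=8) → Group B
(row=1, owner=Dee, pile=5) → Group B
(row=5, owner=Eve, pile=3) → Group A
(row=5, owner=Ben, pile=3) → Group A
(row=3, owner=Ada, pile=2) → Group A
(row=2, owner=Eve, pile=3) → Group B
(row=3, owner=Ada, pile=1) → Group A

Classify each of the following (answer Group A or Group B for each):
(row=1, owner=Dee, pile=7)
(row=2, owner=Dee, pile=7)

A rule that fits every label: row ≥ 3 — true of each 'Group A' example, false of each 'Group B' one.
(row=1, owner=Dee, pile=7) → row = 1 → Group B.
(row=2, owner=Dee, pile=7) → row = 2 → Group B.

Group B, Group B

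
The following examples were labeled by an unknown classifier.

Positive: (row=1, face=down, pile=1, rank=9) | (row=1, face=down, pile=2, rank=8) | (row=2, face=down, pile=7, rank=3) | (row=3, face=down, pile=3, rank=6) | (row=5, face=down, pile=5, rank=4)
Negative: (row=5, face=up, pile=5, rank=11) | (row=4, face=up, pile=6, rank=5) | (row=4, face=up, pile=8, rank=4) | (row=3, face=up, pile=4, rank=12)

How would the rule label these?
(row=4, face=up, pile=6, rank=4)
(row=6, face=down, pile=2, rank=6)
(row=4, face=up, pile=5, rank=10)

Negative, Positive, Negative

All 'Positive' examples share one property — face is down — and every 'Negative' example lacks it.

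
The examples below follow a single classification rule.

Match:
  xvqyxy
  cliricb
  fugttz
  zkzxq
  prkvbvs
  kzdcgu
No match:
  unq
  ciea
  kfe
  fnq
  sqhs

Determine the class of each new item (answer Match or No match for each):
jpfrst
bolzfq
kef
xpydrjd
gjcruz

'Match' ⟺ length ≥ 5.
jpfrst — length 6, hence Match. bolzfq — length 6, hence Match. kef — length 3, hence No match. xpydrjd — length 7, hence Match. gjcruz — length 6, hence Match.

Match, Match, No match, Match, Match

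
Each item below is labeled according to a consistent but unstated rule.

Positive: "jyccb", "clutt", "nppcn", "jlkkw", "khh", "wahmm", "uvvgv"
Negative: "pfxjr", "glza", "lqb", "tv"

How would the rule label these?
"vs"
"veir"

Negative, Negative

The common property of the 'Positive' items is: has a double letter. No 'Negative' item has it.
"vs" → no doubled letter → Negative.
"veir" → no doubled letter → Negative.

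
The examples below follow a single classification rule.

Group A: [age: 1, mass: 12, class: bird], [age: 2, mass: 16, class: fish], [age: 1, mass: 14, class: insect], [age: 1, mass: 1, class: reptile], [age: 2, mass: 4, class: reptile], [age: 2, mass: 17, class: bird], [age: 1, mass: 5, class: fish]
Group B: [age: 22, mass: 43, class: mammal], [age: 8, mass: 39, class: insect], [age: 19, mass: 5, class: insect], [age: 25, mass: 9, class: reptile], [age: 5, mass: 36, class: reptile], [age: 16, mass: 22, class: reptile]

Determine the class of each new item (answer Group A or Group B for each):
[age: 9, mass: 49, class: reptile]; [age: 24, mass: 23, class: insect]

Group B, Group B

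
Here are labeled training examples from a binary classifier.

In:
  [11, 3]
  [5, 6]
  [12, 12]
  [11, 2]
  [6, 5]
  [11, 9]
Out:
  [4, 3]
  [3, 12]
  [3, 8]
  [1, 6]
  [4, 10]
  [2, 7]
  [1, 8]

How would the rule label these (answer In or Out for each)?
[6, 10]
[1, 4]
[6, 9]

In, Out, In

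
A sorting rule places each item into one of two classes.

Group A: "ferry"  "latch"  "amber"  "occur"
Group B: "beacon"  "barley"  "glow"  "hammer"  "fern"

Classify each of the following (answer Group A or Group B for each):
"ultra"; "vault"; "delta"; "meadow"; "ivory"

Group A, Group A, Group A, Group B, Group A

Every 'Group A' example satisfies: odd length. None of the 'Group B' examples do.
"ultra" — length 5, hence Group A. "vault" — length 5, hence Group A. "delta" — length 5, hence Group A. "meadow" — length 6, hence Group B. "ivory" — length 5, hence Group A.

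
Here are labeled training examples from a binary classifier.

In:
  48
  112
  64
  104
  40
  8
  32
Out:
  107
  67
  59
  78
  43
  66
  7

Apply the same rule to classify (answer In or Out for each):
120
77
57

In, Out, Out

Every 'In' example satisfies: multiple of 4. None of the 'Out' examples do.
120: 120 = 4·30, meets the rule → In. 77: 77 = 4·19 + 1, doesn't qualify → Out. 57: 57 = 4·14 + 1, doesn't qualify → Out.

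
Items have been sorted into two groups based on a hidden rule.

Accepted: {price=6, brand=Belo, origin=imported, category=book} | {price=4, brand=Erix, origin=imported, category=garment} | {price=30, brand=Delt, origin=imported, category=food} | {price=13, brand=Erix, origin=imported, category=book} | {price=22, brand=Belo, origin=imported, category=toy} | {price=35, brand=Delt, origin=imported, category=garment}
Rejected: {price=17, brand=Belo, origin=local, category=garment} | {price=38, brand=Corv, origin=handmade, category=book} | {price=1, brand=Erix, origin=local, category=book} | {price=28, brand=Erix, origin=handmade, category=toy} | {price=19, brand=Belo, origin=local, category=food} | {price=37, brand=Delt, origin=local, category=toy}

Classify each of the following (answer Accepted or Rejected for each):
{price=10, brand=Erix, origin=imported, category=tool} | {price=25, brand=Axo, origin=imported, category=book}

Accepted, Accepted

Rule: origin is imported. This holds for each 'Accepted' example and fails for each 'Rejected' one.
Accepted: {price=10, brand=Erix, origin=imported, category=tool}, since origin is imported. Accepted: {price=25, brand=Axo, origin=imported, category=book}, since origin is imported.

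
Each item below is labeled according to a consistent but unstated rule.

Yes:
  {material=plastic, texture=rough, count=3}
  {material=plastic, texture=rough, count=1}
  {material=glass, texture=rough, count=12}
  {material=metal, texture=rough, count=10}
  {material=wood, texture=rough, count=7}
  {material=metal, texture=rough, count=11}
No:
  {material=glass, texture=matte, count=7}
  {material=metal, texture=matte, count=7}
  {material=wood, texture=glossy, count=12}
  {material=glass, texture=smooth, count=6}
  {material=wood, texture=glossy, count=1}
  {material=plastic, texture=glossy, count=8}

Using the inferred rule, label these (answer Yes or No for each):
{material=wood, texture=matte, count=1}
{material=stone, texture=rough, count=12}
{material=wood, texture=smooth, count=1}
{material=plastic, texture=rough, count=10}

The classifier is using: texture is rough.

No, Yes, No, Yes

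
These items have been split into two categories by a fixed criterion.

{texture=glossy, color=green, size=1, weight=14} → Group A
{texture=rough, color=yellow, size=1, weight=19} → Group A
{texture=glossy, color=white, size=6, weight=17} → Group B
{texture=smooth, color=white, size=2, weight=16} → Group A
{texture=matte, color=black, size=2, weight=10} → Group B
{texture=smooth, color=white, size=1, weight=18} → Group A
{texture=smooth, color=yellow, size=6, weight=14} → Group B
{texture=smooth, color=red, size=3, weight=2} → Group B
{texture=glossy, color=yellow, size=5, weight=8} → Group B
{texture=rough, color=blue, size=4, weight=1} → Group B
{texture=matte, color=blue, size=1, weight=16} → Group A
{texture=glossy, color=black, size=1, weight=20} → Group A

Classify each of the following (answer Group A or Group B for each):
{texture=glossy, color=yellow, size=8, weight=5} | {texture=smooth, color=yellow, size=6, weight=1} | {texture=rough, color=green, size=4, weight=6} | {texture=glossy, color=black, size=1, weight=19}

Group B, Group B, Group B, Group A

The simplest hypothesis consistent with all the labels is: size ≤ 2 AND weight ≥ 14.
{texture=glossy, color=yellow, size=8, weight=5}: Group B (size = 8, weight = 5).
{texture=smooth, color=yellow, size=6, weight=1}: Group B (size = 6, weight = 1).
{texture=rough, color=green, size=4, weight=6}: Group B (size = 4, weight = 6).
{texture=glossy, color=black, size=1, weight=19}: Group A (size = 1, weight = 19).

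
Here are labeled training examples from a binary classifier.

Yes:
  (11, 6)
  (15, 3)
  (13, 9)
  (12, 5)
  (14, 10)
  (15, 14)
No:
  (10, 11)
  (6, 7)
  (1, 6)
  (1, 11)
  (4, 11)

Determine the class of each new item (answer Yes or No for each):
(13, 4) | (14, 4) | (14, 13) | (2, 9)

Yes, Yes, Yes, No

The classifier is using: first > second.
(13, 4): Yes (13 > 4). (14, 4): Yes (14 > 4). (14, 13): Yes (14 > 13). (2, 9): No (2 < 9).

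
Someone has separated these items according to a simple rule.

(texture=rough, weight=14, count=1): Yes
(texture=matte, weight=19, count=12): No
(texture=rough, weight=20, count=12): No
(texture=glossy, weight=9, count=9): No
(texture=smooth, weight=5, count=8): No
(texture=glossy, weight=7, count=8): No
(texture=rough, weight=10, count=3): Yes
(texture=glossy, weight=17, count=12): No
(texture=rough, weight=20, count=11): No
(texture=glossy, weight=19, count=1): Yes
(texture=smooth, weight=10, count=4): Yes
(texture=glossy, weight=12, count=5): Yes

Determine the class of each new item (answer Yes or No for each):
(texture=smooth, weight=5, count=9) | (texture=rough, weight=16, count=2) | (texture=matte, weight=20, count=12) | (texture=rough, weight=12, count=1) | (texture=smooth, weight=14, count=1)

No, Yes, No, Yes, Yes

One predicate separates the groups cleanly: count ≤ 5.
(texture=smooth, weight=5, count=9) → count = 9 → No.
(texture=rough, weight=16, count=2) → count = 2 → Yes.
(texture=matte, weight=20, count=12) → count = 12 → No.
(texture=rough, weight=12, count=1) → count = 1 → Yes.
(texture=smooth, weight=14, count=1) → count = 1 → Yes.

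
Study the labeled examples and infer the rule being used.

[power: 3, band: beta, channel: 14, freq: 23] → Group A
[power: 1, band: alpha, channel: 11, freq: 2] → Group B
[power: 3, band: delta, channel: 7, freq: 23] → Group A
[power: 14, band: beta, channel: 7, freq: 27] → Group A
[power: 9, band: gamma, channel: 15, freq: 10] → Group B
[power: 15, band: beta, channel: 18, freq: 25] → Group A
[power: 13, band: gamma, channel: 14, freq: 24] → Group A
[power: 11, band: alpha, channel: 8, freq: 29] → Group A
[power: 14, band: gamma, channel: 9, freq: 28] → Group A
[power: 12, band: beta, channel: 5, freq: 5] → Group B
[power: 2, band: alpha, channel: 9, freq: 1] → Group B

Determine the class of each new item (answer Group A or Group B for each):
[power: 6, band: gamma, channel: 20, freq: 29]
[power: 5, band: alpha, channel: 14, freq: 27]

Every 'Group A' example satisfies: freq ≥ 23. None of the 'Group B' examples do.
[power: 6, band: gamma, channel: 20, freq: 29]: freq = 29, meets the rule → Group A.
[power: 5, band: alpha, channel: 14, freq: 27]: freq = 27, meets the rule → Group A.

Group A, Group A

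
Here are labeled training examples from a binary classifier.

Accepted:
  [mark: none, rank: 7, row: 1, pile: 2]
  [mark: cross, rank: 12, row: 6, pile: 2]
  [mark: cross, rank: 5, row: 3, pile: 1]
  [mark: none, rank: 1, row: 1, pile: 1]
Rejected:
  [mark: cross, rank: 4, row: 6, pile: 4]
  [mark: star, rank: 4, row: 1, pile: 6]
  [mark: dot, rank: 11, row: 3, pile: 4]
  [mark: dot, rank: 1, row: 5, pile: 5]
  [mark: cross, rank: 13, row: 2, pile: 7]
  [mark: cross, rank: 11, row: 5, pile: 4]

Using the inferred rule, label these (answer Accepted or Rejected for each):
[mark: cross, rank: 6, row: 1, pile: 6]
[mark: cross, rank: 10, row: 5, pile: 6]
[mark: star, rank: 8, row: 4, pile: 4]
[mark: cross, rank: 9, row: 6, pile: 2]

Rejected, Rejected, Rejected, Accepted

The classifier is using: pile ≤ 2.
[mark: cross, rank: 6, row: 1, pile: 6]: Rejected (pile = 6). [mark: cross, rank: 10, row: 5, pile: 6]: Rejected (pile = 6). [mark: star, rank: 8, row: 4, pile: 4]: Rejected (pile = 4). [mark: cross, rank: 9, row: 6, pile: 2]: Accepted (pile = 2).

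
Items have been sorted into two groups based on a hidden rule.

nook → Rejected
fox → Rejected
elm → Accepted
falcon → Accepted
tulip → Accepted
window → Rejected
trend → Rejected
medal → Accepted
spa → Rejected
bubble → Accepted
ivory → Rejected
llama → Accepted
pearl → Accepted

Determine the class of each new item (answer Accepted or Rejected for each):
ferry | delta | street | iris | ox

Rejected, Accepted, Rejected, Rejected, Rejected

Checking candidate rules against both groups, what survives is: contains 'l'.
ferry: Rejected (no 'l'). delta: Accepted (has 'l'). street: Rejected (no 'l'). iris: Rejected (no 'l'). ox: Rejected (no 'l').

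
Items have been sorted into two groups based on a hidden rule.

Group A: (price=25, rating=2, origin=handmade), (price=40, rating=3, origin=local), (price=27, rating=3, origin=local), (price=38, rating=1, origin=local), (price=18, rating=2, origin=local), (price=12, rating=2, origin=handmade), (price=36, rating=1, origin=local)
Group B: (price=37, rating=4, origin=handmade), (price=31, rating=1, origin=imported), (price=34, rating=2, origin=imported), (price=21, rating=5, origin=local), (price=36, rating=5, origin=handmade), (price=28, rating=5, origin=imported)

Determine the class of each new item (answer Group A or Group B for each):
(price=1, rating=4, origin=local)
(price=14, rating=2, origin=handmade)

Group B, Group A

The classifier is using: origin is not imported AND rating ≤ 3.
(price=1, rating=4, origin=local): Group B (origin is local, rating = 4).
(price=14, rating=2, origin=handmade): Group A (origin is handmade, rating = 2).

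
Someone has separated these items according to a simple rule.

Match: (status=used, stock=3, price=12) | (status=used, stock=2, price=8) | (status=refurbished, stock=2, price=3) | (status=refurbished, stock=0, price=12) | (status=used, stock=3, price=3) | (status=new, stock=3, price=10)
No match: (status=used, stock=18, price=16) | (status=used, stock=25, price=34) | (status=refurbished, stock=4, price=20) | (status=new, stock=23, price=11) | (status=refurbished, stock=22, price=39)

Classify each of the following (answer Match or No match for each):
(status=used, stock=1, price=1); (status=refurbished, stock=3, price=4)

Match, Match

A rule that fits every label: stock ≤ 3 — true of each 'Match' example, false of each 'No match' one.
(status=used, stock=1, price=1): stock = 1, has this property → Match.
(status=refurbished, stock=3, price=4): stock = 3, has this property → Match.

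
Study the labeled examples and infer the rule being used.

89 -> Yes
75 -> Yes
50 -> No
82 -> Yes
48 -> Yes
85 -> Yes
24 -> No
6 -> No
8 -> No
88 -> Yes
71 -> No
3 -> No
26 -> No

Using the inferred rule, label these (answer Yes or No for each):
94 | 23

Yes, No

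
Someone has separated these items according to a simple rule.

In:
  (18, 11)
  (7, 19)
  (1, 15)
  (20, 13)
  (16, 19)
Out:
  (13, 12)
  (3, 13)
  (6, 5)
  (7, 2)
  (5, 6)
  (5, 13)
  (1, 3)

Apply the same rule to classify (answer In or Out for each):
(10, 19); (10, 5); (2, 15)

In, Out, In

All 'In' examples share one property — max ≥ 15 — and every 'Out' example lacks it.
In: (10, 19), since max 19.
Out: (10, 5), since max 10.
In: (2, 15), since max 15.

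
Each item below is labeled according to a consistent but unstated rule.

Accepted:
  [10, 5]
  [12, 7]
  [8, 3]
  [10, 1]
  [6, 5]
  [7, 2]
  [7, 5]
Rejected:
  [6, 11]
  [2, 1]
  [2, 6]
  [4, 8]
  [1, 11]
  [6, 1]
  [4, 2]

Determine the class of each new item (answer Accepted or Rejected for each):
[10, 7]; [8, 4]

The distinguishing property — first > second AND sum ≥ 8 — holds for all the 'Accepted' cases and none of the 'Rejected' cases.
[10, 7]: 10 > 7, 10+7 = 17 — matches, so Accepted. [8, 4]: 8 > 4, 8+4 = 12 — matches, so Accepted.

Accepted, Accepted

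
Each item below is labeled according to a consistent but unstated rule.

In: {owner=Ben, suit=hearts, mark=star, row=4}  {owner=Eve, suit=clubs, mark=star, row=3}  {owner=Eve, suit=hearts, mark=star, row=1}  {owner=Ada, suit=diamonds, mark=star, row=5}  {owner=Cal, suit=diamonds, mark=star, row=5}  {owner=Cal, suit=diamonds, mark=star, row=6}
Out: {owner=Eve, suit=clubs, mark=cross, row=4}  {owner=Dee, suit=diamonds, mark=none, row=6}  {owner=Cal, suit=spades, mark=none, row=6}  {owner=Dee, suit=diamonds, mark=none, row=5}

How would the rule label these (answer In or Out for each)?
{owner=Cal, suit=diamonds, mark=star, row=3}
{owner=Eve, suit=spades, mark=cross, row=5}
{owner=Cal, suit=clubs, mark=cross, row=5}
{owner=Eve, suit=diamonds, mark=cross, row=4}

The distinguishing property — mark is star — holds for all the 'In' cases and none of the 'Out' cases.

In, Out, Out, Out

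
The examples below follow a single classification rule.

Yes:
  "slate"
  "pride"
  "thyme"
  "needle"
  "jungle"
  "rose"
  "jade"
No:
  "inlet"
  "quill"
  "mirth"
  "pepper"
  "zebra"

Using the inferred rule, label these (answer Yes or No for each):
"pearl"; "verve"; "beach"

No, Yes, No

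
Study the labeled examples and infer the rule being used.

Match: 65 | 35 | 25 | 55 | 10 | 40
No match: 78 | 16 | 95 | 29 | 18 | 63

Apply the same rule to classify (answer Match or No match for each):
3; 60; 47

All 'Match' examples share one property — multiple of 5 AND at most 65 — and every 'No match' example lacks it.

No match, Match, No match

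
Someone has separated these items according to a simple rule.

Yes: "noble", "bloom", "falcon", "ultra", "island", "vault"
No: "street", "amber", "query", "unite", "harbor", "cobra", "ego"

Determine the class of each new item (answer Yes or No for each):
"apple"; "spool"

The pattern is that an item is 'Yes' exactly when: contains 'l'.

Yes, Yes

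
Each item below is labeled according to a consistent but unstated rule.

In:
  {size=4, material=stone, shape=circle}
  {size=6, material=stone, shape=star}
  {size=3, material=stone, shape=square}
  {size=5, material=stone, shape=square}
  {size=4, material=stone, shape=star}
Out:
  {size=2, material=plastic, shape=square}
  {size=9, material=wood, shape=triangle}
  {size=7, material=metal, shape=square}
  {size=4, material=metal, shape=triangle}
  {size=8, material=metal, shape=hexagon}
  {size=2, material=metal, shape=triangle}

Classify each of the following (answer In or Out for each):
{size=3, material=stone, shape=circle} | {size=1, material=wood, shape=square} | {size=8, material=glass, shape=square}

In, Out, Out

The pattern is that an item is 'In' exactly when: material is stone.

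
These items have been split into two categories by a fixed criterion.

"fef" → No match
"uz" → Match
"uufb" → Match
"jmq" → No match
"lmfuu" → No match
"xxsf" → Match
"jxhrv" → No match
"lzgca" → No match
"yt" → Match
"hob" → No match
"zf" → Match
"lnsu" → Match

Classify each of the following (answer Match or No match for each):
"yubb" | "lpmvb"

All 'Match' examples share one property — even length — and every 'No match' example lacks it.
"yubb": Match (length 4). "lpmvb": No match (length 5).

Match, No match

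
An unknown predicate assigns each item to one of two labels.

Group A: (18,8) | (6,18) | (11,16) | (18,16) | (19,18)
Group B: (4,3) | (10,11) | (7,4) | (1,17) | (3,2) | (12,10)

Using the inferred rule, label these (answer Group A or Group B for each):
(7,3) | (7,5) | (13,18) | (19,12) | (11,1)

Group B, Group B, Group A, Group A, Group B

The simplest hypothesis consistent with all the labels is: sum ≥ 24.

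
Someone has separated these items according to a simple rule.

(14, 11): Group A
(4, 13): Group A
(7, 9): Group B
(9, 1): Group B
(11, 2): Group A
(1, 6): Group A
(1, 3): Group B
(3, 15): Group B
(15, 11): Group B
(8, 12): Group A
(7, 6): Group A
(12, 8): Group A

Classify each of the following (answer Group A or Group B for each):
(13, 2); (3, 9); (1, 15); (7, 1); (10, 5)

One predicate separates the groups cleanly: product is even.

Group A, Group B, Group B, Group B, Group A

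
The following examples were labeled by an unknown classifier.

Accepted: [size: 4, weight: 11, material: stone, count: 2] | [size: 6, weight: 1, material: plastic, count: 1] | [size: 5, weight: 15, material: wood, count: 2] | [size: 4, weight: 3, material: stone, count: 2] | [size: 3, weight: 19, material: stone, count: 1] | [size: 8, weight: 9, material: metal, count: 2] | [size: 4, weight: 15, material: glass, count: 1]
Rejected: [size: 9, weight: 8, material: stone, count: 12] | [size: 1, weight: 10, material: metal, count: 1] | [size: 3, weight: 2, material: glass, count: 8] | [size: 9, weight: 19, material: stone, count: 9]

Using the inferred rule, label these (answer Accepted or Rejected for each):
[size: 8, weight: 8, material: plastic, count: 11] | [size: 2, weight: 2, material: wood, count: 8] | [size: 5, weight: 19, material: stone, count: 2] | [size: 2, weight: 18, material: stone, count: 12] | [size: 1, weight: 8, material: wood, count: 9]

Rejected, Rejected, Accepted, Rejected, Rejected

The rule appears to be: count ≤ 2 AND size ≥ 3.
[size: 8, weight: 8, material: plastic, count: 11] — count = 11, size = 8, hence Rejected. [size: 2, weight: 2, material: wood, count: 8] — count = 8, size = 2, hence Rejected. [size: 5, weight: 19, material: stone, count: 2] — count = 2, size = 5, hence Accepted. [size: 2, weight: 18, material: stone, count: 12] — count = 12, size = 2, hence Rejected. [size: 1, weight: 8, material: wood, count: 9] — count = 9, size = 1, hence Rejected.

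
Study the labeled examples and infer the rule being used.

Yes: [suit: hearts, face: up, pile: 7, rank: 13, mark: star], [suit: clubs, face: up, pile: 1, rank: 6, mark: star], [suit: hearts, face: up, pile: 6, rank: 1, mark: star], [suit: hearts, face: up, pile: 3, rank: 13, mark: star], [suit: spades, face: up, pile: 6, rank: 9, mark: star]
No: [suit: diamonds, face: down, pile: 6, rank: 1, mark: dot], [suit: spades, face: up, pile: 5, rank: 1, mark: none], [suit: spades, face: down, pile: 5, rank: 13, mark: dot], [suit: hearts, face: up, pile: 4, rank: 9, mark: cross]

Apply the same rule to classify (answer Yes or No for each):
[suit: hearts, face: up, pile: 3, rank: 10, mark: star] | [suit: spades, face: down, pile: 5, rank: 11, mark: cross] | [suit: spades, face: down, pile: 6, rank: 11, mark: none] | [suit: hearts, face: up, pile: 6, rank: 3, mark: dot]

Yes, No, No, No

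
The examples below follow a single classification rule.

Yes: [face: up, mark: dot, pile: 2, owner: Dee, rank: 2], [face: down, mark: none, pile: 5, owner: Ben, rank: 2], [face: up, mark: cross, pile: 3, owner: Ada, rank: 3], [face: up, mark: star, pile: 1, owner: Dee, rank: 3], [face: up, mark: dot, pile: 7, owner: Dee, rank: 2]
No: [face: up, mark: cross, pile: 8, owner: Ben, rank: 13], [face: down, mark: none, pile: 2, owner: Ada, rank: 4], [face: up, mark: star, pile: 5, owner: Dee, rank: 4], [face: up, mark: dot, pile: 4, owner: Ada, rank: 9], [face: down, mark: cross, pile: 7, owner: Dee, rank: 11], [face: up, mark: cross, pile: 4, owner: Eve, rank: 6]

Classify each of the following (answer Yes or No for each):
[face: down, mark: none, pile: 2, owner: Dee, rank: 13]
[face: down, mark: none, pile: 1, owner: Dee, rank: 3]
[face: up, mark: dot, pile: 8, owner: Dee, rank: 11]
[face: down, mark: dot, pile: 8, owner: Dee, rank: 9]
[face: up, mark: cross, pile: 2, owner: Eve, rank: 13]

No, Yes, No, No, No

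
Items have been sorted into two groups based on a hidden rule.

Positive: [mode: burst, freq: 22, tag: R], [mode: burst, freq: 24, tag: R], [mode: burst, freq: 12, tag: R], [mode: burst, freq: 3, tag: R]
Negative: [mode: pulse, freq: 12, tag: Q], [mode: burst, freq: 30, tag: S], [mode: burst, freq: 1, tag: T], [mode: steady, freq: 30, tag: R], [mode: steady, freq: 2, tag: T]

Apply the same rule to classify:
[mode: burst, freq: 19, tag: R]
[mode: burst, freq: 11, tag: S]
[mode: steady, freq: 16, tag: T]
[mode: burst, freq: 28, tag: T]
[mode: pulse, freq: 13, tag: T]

Positive, Negative, Negative, Negative, Negative

The classifier is using: mode is burst AND tag is R.
[mode: burst, freq: 19, tag: R]: mode is burst, tag is R, meets the rule → Positive.
[mode: burst, freq: 11, tag: S]: mode is burst, tag is S, does not satisfy this → Negative.
[mode: steady, freq: 16, tag: T]: mode is steady, tag is T, does not satisfy this → Negative.
[mode: burst, freq: 28, tag: T]: mode is burst, tag is T, does not satisfy this → Negative.
[mode: pulse, freq: 13, tag: T]: mode is pulse, tag is T, does not satisfy this → Negative.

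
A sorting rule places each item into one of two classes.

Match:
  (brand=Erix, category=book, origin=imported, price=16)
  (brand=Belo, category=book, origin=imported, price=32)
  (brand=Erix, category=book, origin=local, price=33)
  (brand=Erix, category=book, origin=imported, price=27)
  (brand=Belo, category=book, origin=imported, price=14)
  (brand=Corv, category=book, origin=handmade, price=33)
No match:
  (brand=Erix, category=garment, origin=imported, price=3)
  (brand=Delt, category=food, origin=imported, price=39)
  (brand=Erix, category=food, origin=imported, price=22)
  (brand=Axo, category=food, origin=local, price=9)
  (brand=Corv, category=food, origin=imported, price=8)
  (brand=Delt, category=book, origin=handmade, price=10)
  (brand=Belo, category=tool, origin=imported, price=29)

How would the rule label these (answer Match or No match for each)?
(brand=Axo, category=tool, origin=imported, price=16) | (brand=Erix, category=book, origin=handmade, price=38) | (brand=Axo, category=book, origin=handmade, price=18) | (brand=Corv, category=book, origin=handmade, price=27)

No match, Match, Match, Match

Rule: category is book AND price ≥ 14. This holds for each 'Match' example and fails for each 'No match' one.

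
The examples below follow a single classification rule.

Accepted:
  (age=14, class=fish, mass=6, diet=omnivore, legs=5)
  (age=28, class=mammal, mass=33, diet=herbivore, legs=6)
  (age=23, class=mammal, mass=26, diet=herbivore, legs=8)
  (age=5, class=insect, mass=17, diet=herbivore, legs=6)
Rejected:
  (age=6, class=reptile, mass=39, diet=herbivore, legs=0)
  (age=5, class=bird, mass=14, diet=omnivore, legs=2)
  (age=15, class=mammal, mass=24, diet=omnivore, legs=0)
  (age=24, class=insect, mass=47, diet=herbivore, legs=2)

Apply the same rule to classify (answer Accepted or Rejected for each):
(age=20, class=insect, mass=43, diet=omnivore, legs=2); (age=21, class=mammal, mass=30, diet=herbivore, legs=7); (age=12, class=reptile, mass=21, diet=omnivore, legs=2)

Rejected, Accepted, Rejected

Rule: legs ≥ 5. This holds for each 'Accepted' example and fails for each 'Rejected' one.
(age=20, class=insect, mass=43, diet=omnivore, legs=2): legs = 2, doesn't qualify → Rejected.
(age=21, class=mammal, mass=30, diet=herbivore, legs=7): legs = 7, passes → Accepted.
(age=12, class=reptile, mass=21, diet=omnivore, legs=2): legs = 2, doesn't qualify → Rejected.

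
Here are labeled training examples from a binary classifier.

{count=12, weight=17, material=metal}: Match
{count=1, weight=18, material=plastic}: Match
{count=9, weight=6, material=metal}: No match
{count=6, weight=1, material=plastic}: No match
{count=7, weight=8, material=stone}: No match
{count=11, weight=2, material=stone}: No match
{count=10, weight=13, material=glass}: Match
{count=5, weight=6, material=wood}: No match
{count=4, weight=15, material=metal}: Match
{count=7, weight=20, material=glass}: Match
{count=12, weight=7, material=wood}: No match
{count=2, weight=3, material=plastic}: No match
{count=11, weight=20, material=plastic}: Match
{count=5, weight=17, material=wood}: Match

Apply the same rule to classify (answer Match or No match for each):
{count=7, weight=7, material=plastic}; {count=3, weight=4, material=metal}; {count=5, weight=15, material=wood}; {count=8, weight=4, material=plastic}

The classifier is using: weight ≥ 13.
{count=7, weight=7, material=plastic}: weight = 7, doesn't qualify → No match. {count=3, weight=4, material=metal}: weight = 4, doesn't qualify → No match. {count=5, weight=15, material=wood}: weight = 15, fits → Match. {count=8, weight=4, material=plastic}: weight = 4, doesn't qualify → No match.

No match, No match, Match, No match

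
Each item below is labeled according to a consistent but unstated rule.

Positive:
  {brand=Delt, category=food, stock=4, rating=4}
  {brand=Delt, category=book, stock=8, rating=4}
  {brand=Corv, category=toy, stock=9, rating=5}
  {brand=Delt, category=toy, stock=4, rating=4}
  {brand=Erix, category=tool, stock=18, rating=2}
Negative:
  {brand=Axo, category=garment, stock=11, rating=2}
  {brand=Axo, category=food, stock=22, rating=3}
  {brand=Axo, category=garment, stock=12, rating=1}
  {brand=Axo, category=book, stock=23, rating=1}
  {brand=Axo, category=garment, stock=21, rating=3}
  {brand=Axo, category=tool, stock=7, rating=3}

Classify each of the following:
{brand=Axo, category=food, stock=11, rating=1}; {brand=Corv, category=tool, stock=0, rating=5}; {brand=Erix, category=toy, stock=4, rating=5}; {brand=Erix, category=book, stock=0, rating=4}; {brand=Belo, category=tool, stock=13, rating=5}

Negative, Positive, Positive, Positive, Positive

The rule appears to be: brand is not Axo.
{brand=Axo, category=food, stock=11, rating=1}: brand is Axo — does not pass, so Negative. {brand=Corv, category=tool, stock=0, rating=5}: brand is Corv — qualifies, so Positive. {brand=Erix, category=toy, stock=4, rating=5}: brand is Erix — qualifies, so Positive. {brand=Erix, category=book, stock=0, rating=4}: brand is Erix — qualifies, so Positive. {brand=Belo, category=tool, stock=13, rating=5}: brand is Belo — qualifies, so Positive.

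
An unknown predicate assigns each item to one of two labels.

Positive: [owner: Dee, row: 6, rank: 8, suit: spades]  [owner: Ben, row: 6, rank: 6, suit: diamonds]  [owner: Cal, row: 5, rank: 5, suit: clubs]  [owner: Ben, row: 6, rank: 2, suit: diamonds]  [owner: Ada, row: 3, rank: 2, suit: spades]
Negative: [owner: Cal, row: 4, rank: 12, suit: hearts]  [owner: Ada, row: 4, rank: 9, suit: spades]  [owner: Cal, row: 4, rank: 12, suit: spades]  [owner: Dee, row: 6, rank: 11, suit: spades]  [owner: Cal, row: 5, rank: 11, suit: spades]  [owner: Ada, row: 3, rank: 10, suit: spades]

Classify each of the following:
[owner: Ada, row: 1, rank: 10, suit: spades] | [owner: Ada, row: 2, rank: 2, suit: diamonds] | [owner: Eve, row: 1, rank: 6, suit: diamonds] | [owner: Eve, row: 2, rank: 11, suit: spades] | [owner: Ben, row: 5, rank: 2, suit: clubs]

Negative, Positive, Positive, Negative, Positive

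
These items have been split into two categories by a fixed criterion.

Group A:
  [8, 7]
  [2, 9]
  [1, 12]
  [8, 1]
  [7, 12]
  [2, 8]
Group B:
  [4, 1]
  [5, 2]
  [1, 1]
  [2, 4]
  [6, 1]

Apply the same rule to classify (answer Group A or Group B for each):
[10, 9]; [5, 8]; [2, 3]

Group A, Group A, Group B

One predicate separates the groups cleanly: sum ≥ 9.
Group A: [10, 9], since 10+9 = 19. Group A: [5, 8], since 5+8 = 13. Group B: [2, 3], since 2+3 = 5.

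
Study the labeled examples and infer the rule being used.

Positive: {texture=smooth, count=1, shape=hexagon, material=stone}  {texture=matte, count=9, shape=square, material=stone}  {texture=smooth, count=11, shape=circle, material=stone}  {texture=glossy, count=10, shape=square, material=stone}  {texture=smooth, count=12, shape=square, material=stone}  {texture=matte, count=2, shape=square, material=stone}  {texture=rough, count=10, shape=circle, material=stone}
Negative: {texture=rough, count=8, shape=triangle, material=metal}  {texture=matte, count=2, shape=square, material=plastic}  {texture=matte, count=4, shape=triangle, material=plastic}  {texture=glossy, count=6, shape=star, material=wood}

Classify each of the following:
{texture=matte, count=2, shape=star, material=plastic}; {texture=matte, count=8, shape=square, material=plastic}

The pattern is that an item is 'Positive' exactly when: material is stone.

Negative, Negative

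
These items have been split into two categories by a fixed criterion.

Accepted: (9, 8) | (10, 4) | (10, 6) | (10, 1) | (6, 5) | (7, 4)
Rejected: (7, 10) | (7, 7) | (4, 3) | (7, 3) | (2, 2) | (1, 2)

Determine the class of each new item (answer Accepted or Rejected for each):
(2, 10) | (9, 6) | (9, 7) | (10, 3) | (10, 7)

Rule: first > second AND sum ≥ 11. This holds for each 'Accepted' example and fails for each 'Rejected' one.
(2, 10): 2 < 10, 2+10 = 12 — doesn't qualify, so Rejected.
(9, 6): 9 > 6, 9+6 = 15 — matches, so Accepted.
(9, 7): 9 > 7, 9+7 = 16 — matches, so Accepted.
(10, 3): 10 > 3, 10+3 = 13 — matches, so Accepted.
(10, 7): 10 > 7, 10+7 = 17 — matches, so Accepted.

Rejected, Accepted, Accepted, Accepted, Accepted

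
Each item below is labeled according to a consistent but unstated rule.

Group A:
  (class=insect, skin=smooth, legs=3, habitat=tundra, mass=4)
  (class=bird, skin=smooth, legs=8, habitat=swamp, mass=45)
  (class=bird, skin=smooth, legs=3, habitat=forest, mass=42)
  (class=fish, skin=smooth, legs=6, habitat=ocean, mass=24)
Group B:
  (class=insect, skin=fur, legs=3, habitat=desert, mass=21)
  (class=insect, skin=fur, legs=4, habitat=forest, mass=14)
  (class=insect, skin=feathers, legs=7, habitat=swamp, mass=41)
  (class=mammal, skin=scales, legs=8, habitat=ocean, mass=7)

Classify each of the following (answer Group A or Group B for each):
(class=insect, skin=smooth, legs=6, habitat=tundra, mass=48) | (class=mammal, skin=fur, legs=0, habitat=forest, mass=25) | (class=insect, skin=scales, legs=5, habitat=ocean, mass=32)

Group A, Group B, Group B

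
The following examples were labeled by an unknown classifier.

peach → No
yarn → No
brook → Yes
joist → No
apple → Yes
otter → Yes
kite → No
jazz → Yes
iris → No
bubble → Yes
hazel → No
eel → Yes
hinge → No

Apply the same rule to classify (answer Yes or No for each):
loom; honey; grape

Yes, No, No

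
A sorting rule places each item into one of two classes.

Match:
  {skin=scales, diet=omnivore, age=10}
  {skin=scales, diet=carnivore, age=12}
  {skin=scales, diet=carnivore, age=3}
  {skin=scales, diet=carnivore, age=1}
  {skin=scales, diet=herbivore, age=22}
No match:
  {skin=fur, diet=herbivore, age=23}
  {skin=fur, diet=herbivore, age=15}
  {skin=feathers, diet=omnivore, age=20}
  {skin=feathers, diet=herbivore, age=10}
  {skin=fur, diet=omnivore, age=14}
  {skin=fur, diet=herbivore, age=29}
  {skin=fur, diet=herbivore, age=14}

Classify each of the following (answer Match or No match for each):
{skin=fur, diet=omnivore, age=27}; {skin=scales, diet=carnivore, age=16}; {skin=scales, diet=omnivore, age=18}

The rule appears to be: skin is scales.
{skin=fur, diet=omnivore, age=27}: skin is fur — fails this test, so No match.
{skin=scales, diet=carnivore, age=16}: skin is scales — checks out, so Match.
{skin=scales, diet=omnivore, age=18}: skin is scales — checks out, so Match.

No match, Match, Match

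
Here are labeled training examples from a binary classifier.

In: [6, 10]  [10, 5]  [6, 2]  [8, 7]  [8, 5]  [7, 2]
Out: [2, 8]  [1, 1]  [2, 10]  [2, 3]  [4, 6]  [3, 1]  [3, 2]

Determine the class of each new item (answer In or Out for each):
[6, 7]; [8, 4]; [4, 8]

In, In, Out

A rule that fits every label: first ≥ 5 — true of each 'In' example, false of each 'Out' one.
[6, 7]: first 6, qualifies → In. [8, 4]: first 8, qualifies → In. [4, 8]: first 4, doesn't qualify → Out.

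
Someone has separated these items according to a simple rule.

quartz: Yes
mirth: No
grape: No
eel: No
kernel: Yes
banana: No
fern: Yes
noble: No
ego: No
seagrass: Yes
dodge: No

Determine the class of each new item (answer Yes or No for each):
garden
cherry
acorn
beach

'Yes' ⟺ even length AND contains 'r'.
garden → length 6, has 'r' → Yes. cherry → length 6, has 'r' → Yes. acorn → length 5, has 'r' → No. beach → length 5, no 'r' → No.

Yes, Yes, No, No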